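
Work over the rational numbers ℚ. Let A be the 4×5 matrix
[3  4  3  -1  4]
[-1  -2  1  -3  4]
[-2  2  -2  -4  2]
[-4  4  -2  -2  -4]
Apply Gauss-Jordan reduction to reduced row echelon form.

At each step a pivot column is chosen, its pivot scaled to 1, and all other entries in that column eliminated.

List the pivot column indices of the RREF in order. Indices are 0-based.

step 1: normalize row 0 (÷3) = (1, 4/3, 1, -1/3, 4/3)
  row 1: subtract -1×row0 = (0, -2/3, 2, -10/3, 16/3)
  row 2: subtract -2×row0 = (0, 14/3, 0, -14/3, 14/3)
  row 3: subtract -4×row0 = (0, 28/3, 2, -10/3, 4/3)
step 2: normalize row 1 (÷-2/3) = (0, 1, -3, 5, -8)
  row 0: subtract 4/3×row1 = (1, 0, 5, -7, 12)
  row 2: subtract 14/3×row1 = (0, 0, 14, -28, 42)
  row 3: subtract 28/3×row1 = (0, 0, 30, -50, 76)
step 3: normalize row 2 (÷14) = (0, 0, 1, -2, 3)
  row 0: subtract 5×row2 = (1, 0, 0, 3, -3)
  row 1: subtract -3×row2 = (0, 1, 0, -1, 1)
  row 3: subtract 30×row2 = (0, 0, 0, 10, -14)
step 4: normalize row 3 (÷10) = (0, 0, 0, 1, -7/5)
  row 0: subtract 3×row3 = (1, 0, 0, 0, 6/5)
  row 1: subtract -1×row3 = (0, 1, 0, 0, -2/5)
  row 2: subtract -2×row3 = (0, 0, 1, 0, 1/5)

pivot columns: 0, 1, 2, 3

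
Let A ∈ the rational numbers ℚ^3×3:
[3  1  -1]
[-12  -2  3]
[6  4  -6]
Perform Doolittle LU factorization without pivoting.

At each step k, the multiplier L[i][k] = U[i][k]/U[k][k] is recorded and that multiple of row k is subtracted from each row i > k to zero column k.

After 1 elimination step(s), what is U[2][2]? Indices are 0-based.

Step 1: pivot at (0,0) is 3.
  row1 ← row1 − (-4)·row0  ⇒  L[1][0]=-4, U row1=(0, 2, -1)
  row2 ← row2 − (2)·row0  ⇒  L[2][0]=2, U row2=(0, 2, -4)

U[2][2] = -4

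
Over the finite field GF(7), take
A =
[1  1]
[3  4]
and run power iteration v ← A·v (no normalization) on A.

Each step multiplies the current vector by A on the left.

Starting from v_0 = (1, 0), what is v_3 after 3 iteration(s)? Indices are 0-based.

v_0 = (1, 0).
v_1 = A·v_0 = (1, 3).
v_2 = A·v_1 = (4, 1).
v_3 = A·v_2 = (5, 2).

v_3 = (5, 2)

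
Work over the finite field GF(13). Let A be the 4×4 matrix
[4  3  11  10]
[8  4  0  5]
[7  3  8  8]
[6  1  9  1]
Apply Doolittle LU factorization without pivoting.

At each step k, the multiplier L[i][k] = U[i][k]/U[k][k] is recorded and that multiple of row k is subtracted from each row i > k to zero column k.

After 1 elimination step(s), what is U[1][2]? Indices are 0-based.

U[1][2] = 4

Step 1: pivot at (0,0) is 4.
  row1 ← row1 − (2)·row0  ⇒  L[1][0]=2, U row1=(0, 11, 4, 11)
  row2 ← row2 − (5)·row0  ⇒  L[2][0]=5, U row2=(0, 1, 5, 10)
  row3 ← row3 − (8)·row0  ⇒  L[3][0]=8, U row3=(0, 3, 12, 12)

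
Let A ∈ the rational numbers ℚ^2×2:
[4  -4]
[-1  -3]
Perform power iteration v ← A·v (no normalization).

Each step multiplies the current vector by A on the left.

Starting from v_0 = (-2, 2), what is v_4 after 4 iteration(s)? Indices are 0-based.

v_0 = (-2, 2).
v_1 = A·v_0 = (-16, -4).
v_2 = A·v_1 = (-48, 28).
v_3 = A·v_2 = (-304, -36).
v_4 = A·v_3 = (-1072, 412).

v_4 = (-1072, 412)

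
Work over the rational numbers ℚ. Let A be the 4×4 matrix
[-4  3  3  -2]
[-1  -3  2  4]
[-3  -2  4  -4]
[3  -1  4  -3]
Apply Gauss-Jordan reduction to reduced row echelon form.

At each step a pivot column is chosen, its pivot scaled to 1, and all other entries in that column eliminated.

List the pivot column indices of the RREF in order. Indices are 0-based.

step 1: normalize row 0 (÷-4) = (1, -3/4, -3/4, 1/2)
  row 1: subtract -1×row0 = (0, -15/4, 5/4, 9/2)
  row 2: subtract -3×row0 = (0, -17/4, 7/4, -5/2)
  row 3: subtract 3×row0 = (0, 5/4, 25/4, -9/2)
step 2: normalize row 1 (÷-15/4) = (0, 1, -1/3, -6/5)
  row 0: subtract -3/4×row1 = (1, 0, -1, -2/5)
  row 2: subtract -17/4×row1 = (0, 0, 1/3, -38/5)
  row 3: subtract 5/4×row1 = (0, 0, 20/3, -3)
step 3: normalize row 2 (÷1/3) = (0, 0, 1, -114/5)
  row 0: subtract -1×row2 = (1, 0, 0, -116/5)
  row 1: subtract -1/3×row2 = (0, 1, 0, -44/5)
  row 3: subtract 20/3×row2 = (0, 0, 0, 149)
step 4: normalize row 3 (÷149) = (0, 0, 0, 1)
  row 0: subtract -116/5×row3 = (1, 0, 0, 0)
  row 1: subtract -44/5×row3 = (0, 1, 0, 0)
  row 2: subtract -114/5×row3 = (0, 0, 1, 0)

pivot columns: 0, 1, 2, 3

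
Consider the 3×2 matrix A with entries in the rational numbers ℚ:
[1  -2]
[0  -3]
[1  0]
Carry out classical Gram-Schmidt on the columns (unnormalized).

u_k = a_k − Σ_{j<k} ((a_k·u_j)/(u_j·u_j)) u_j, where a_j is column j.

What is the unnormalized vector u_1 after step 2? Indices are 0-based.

u_1 = (-1, -3, 1)

Step 1: u_0 = a_0 = (1, 0, 1).
Step 2: u_1 = a_1 − (-1)·u_0 = (-1, -3, 1).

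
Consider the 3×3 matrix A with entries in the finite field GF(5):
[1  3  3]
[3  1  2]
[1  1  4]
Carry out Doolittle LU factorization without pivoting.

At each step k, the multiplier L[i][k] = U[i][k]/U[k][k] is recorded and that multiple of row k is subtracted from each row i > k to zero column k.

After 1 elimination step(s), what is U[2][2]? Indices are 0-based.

U[2][2] = 1

k=0: U[0][0]=1
  eliminate (1,0): mult=3, new row 1: (0, 2, 3); set L[1][0]=3
  eliminate (2,0): mult=1, new row 2: (0, 3, 1); set L[2][0]=1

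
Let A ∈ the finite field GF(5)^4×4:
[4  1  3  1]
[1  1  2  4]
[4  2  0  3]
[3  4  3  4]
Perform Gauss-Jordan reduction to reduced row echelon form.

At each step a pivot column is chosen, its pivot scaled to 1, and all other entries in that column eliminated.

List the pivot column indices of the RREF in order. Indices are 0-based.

pivot(0,0)=4: scale R0 → (1, 4, 2, 4)
  clear (1,0): R1 −= (1)R0 → (0, 2, 0, 0)
  clear (2,0): R2 −= (4)R0 → (0, 1, 2, 2)
  clear (3,0): R3 −= (3)R0 → (0, 2, 2, 2)
pivot(1,1)=2: scale R1 → (0, 1, 0, 0)
  clear (0,1): R0 −= (4)R1 → (1, 0, 2, 4)
  clear (2,1): R2 −= (1)R1 → (0, 0, 2, 2)
  clear (3,1): R3 −= (2)R1 → (0, 0, 2, 2)
pivot(2,2)=2: scale R2 → (0, 0, 1, 1)
  clear (0,2): R0 −= (2)R2 → (1, 0, 0, 2)
  clear (3,2): R3 −= (2)R2 → (0, 0, 0, 0)
col 3: no nonzero at/below row 3; advance.

pivot columns: 0, 1, 2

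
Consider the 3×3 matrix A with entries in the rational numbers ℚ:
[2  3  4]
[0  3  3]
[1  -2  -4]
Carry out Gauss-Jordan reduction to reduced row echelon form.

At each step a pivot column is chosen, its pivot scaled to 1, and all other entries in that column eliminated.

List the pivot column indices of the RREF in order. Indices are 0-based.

pivot(0,0)=2: scale R0 → (1, 3/2, 2)
  clear (2,0): R2 −= (1)R0 → (0, -7/2, -6)
pivot(1,1)=3: scale R1 → (0, 1, 1)
  clear (0,1): R0 −= (3/2)R1 → (1, 0, 1/2)
  clear (2,1): R2 −= (-7/2)R1 → (0, 0, -5/2)
pivot(2,2)=-5/2: scale R2 → (0, 0, 1)
  clear (0,2): R0 −= (1/2)R2 → (1, 0, 0)
  clear (1,2): R1 −= (1)R2 → (0, 1, 0)

pivot columns: 0, 1, 2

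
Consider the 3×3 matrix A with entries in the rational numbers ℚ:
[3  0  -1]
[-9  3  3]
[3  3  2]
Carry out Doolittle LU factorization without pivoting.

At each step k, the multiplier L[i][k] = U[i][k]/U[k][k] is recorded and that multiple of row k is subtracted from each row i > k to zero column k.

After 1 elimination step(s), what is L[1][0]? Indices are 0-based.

[col 0] pivot 3
  R1 -= -3*R0 → (0, 3, 0)  (L[1][0] := -3)
  R2 -= 1*R0 → (0, 3, 3)  (L[2][0] := 1)

L[1][0] = -3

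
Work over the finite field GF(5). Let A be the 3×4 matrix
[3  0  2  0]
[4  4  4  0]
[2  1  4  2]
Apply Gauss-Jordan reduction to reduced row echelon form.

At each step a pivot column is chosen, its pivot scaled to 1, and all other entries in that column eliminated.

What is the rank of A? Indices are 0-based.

rank = 3

pivot(0,0)=3: scale R0 → (1, 0, 4, 0)
  clear (1,0): R1 −= (4)R0 → (0, 4, 3, 0)
  clear (2,0): R2 −= (2)R0 → (0, 1, 1, 2)
pivot(1,1)=4: scale R1 → (0, 1, 2, 0)
  clear (2,1): R2 −= (1)R1 → (0, 0, 4, 2)
pivot(2,2)=4: scale R2 → (0, 0, 1, 3)
  clear (0,2): R0 −= (4)R2 → (1, 0, 0, 3)
  clear (1,2): R1 −= (2)R2 → (0, 1, 0, 4)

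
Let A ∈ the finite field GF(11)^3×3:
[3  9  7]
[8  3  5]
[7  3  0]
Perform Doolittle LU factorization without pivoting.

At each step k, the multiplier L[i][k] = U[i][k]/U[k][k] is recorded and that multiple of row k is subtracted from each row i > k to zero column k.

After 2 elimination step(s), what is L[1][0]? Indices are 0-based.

L[1][0] = 10

[col 0] pivot 3
  R1 -= 10*R0 → (0, 1, 1)  (L[1][0] := 10)
  R2 -= 6*R0 → (0, 4, 2)  (L[2][0] := 6)
[col 1] pivot 1
  R2 -= 4*R1 → (0, 0, 9)  (L[2][1] := 4)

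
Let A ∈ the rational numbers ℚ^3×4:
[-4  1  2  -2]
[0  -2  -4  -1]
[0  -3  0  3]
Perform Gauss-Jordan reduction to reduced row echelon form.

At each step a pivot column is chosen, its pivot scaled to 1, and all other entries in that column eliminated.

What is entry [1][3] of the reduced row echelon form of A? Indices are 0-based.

M[1][3] = -1

step 1: normalize row 0 (÷-4) = (1, -1/4, -1/2, 1/2)
step 2: normalize row 1 (÷-2) = (0, 1, 2, 1/2)
  row 0: subtract -1/4×row1 = (1, 0, 0, 5/8)
  row 2: subtract -3×row1 = (0, 0, 6, 9/2)
step 3: normalize row 2 (÷6) = (0, 0, 1, 3/4)
  row 1: subtract 2×row2 = (0, 1, 0, -1)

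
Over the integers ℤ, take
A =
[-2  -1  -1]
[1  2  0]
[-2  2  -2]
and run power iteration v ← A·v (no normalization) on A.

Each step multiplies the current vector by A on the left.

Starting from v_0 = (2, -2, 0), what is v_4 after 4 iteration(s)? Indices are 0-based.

v_0 = (2, -2, 0).
v_1 = A·v_0 = (-2, -2, -8).
v_2 = A·v_1 = (14, -6, 16).
v_3 = A·v_2 = (-38, 2, -72).
v_4 = A·v_3 = (146, -34, 224).

v_4 = (146, -34, 224)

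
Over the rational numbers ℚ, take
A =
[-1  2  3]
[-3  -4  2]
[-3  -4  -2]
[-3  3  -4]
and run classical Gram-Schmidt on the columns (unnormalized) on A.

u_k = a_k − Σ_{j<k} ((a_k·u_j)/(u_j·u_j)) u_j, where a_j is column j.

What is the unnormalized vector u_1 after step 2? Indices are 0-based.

Step 1: u_0 = a_0 = (-1, -3, -3, -3).
Step 2: u_1 = a_1 − (13/28)·u_0 = (69/28, -73/28, -73/28, 123/28).

u_1 = (69/28, -73/28, -73/28, 123/28)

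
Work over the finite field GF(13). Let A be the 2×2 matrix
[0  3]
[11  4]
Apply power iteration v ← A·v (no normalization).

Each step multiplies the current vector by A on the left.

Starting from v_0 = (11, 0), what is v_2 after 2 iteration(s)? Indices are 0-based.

v_0 = (11, 0).
v_1 = A·v_0 = (0, 4).
v_2 = A·v_1 = (12, 3).

v_2 = (12, 3)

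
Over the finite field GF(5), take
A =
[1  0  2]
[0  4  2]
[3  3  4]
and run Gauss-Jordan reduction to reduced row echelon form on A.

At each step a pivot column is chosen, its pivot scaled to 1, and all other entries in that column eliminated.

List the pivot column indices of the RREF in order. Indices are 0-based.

pivot columns: 0, 1, 2

[1] R0 /= 1  ⇒  (1, 0, 2)
     R2 -= 3·R0  ⇒  (0, 3, 3)
[2] R1 /= 4  ⇒  (0, 1, 3)
     R2 -= 3·R1  ⇒  (0, 0, 4)
[3] R2 /= 4  ⇒  (0, 0, 1)
     R0 -= 2·R2  ⇒  (1, 0, 0)
     R1 -= 3·R2  ⇒  (0, 1, 0)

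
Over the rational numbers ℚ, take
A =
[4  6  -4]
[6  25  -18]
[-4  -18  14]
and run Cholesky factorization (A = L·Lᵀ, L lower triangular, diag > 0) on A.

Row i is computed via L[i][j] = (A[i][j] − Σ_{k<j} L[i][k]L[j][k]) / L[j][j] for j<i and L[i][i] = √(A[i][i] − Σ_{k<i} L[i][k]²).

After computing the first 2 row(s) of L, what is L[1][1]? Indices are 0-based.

L[1][1] = 4

Step 1: L[0][0] = √(4) = 2.
  L[1][0] = (6) / L[0][0] = 3.
Step 2: L[1][1] = √(16) = 4.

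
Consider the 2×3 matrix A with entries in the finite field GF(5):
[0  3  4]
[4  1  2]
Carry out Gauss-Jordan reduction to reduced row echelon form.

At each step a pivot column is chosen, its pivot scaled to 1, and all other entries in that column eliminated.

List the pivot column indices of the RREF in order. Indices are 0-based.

[1] R0 <-> R1
[1] R0 /= 4  ⇒  (1, 4, 3)
[2] R1 /= 3  ⇒  (0, 1, 3)
     R0 -= 4·R1  ⇒  (1, 0, 1)

pivot columns: 0, 1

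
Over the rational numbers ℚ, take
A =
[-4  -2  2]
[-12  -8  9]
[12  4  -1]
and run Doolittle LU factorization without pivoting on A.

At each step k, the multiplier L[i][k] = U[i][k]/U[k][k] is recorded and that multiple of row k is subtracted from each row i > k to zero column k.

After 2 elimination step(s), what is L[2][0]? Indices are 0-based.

L[2][0] = -3

k=0: U[0][0]=-4
  eliminate (1,0): mult=3, new row 1: (0, -2, 3); set L[1][0]=3
  eliminate (2,0): mult=-3, new row 2: (0, -2, 5); set L[2][0]=-3
k=1: U[1][1]=-2
  eliminate (2,1): mult=1, new row 2: (0, 0, 2); set L[2][1]=1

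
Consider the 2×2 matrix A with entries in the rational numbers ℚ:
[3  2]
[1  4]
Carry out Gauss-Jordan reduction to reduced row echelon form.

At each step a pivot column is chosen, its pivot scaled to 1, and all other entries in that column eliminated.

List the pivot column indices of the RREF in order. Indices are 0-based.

pivot(0,0)=3: scale R0 → (1, 2/3)
  clear (1,0): R1 −= (1)R0 → (0, 10/3)
pivot(1,1)=10/3: scale R1 → (0, 1)
  clear (0,1): R0 −= (2/3)R1 → (1, 0)

pivot columns: 0, 1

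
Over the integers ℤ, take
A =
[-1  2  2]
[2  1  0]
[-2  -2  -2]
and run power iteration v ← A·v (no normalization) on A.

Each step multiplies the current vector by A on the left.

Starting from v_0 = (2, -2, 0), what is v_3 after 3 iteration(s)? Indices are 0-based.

v_0 = (2, -2, 0).
v_1 = A·v_0 = (-6, 2, 0).
v_2 = A·v_1 = (10, -10, 8).
v_3 = A·v_2 = (-14, 10, -16).

v_3 = (-14, 10, -16)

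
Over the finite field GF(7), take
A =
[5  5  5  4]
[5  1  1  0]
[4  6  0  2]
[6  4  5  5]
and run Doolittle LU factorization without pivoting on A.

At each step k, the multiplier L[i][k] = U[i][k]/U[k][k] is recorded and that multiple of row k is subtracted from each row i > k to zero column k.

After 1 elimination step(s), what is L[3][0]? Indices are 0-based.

L[3][0] = 4

k=0: U[0][0]=5
  eliminate (1,0): mult=1, new row 1: (0, 3, 3, 3); set L[1][0]=1
  eliminate (2,0): mult=5, new row 2: (0, 2, 3, 3); set L[2][0]=5
  eliminate (3,0): mult=4, new row 3: (0, 5, 6, 3); set L[3][0]=4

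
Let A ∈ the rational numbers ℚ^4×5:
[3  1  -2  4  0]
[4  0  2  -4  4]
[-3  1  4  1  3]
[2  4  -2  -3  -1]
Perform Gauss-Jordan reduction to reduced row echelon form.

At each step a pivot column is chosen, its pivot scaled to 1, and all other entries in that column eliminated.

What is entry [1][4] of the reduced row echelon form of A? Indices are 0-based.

[1] R0 /= 3  ⇒  (1, 1/3, -2/3, 4/3, 0)
     R1 -= 4·R0  ⇒  (0, -4/3, 14/3, -28/3, 4)
     R2 -= -3·R0  ⇒  (0, 2, 2, 5, 3)
     R3 -= 2·R0  ⇒  (0, 10/3, -2/3, -17/3, -1)
[2] R1 /= -4/3  ⇒  (0, 1, -7/2, 7, -3)
     R0 -= 1/3·R1  ⇒  (1, 0, 1/2, -1, 1)
     R2 -= 2·R1  ⇒  (0, 0, 9, -9, 9)
     R3 -= 10/3·R1  ⇒  (0, 0, 11, -29, 9)
[3] R2 /= 9  ⇒  (0, 0, 1, -1, 1)
     R0 -= 1/2·R2  ⇒  (1, 0, 0, -1/2, 1/2)
     R1 -= -7/2·R2  ⇒  (0, 1, 0, 7/2, 1/2)
     R3 -= 11·R2  ⇒  (0, 0, 0, -18, -2)
[4] R3 /= -18  ⇒  (0, 0, 0, 1, 1/9)
     R0 -= -1/2·R3  ⇒  (1, 0, 0, 0, 5/9)
     R1 -= 7/2·R3  ⇒  (0, 1, 0, 0, 1/9)
     R2 -= -1·R3  ⇒  (0, 0, 1, 0, 10/9)

M[1][4] = 1/9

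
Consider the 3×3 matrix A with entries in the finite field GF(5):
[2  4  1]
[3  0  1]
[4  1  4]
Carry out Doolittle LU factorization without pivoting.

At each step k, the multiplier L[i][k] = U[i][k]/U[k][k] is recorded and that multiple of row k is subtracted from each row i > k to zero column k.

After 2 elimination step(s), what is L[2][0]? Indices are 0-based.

L[2][0] = 2

[col 0] pivot 2
  R1 -= 4*R0 → (0, 4, 2)  (L[1][0] := 4)
  R2 -= 2*R0 → (0, 3, 2)  (L[2][0] := 2)
[col 1] pivot 4
  R2 -= 2*R1 → (0, 0, 3)  (L[2][1] := 2)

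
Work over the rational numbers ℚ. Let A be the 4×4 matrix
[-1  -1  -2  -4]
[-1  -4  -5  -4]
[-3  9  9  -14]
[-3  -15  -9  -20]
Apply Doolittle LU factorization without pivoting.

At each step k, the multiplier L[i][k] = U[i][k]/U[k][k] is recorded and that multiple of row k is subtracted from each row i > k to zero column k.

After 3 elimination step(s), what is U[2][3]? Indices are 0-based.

U[2][3] = -2

Step 1: pivot at (0,0) is -1.
  row1 ← row1 − (1)·row0  ⇒  L[1][0]=1, U row1=(0, -3, -3, 0)
  row2 ← row2 − (3)·row0  ⇒  L[2][0]=3, U row2=(0, 12, 15, -2)
  row3 ← row3 − (3)·row0  ⇒  L[3][0]=3, U row3=(0, -12, -3, -8)
Step 2: pivot at (1,1) is -3.
  row2 ← row2 − (-4)·row1  ⇒  L[2][1]=-4, U row2=(0, 0, 3, -2)
  row3 ← row3 − (4)·row1  ⇒  L[3][1]=4, U row3=(0, 0, 9, -8)
Step 3: pivot at (2,2) is 3.
  row3 ← row3 − (3)·row2  ⇒  L[3][2]=3, U row3=(0, 0, 0, -2)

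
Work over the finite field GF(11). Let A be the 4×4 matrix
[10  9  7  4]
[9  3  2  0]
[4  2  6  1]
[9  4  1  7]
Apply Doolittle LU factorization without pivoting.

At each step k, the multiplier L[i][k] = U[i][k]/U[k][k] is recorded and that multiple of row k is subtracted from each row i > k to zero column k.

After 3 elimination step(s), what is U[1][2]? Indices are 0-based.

U[1][2] = 10

Step 1: pivot at (0,0) is 10.
  row1 ← row1 − (2)·row0  ⇒  L[1][0]=2, U row1=(0, 7, 10, 3)
  row2 ← row2 − (7)·row0  ⇒  L[2][0]=7, U row2=(0, 5, 1, 6)
  row3 ← row3 − (2)·row0  ⇒  L[3][0]=2, U row3=(0, 8, 9, 10)
Step 2: pivot at (1,1) is 7.
  row2 ← row2 − (7)·row1  ⇒  L[2][1]=7, U row2=(0, 0, 8, 7)
  row3 ← row3 − (9)·row1  ⇒  L[3][1]=9, U row3=(0, 0, 7, 5)
Step 3: pivot at (2,2) is 8.
  row3 ← row3 − (5)·row2  ⇒  L[3][2]=5, U row3=(0, 0, 0, 3)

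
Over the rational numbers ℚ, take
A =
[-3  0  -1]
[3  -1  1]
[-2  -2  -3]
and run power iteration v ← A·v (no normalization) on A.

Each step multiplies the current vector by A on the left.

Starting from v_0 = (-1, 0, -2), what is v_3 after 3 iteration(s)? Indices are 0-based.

v_0 = (-1, 0, -2).
v_1 = A·v_0 = (5, -5, 8).
v_2 = A·v_1 = (-23, 28, -24).
v_3 = A·v_2 = (93, -121, 62).

v_3 = (93, -121, 62)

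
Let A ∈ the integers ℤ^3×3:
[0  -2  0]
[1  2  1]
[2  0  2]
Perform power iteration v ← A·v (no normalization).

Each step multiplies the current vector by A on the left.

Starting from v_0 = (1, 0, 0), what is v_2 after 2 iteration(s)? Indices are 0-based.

v_0 = (1, 0, 0).
v_1 = A·v_0 = (0, 1, 2).
v_2 = A·v_1 = (-2, 4, 4).

v_2 = (-2, 4, 4)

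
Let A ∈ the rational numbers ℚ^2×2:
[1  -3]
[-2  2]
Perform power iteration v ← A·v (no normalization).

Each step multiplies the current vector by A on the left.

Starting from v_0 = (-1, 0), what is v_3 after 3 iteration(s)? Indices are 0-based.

v_0 = (-1, 0).
v_1 = A·v_0 = (-1, 2).
v_2 = A·v_1 = (-7, 6).
v_3 = A·v_2 = (-25, 26).

v_3 = (-25, 26)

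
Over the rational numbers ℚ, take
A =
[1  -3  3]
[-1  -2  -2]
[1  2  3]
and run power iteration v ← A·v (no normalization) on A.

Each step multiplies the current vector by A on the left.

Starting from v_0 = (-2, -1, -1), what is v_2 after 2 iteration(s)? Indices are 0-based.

v_2 = (-41, 4, -11)

v_0 = (-2, -1, -1).
v_1 = A·v_0 = (-2, 6, -7).
v_2 = A·v_1 = (-41, 4, -11).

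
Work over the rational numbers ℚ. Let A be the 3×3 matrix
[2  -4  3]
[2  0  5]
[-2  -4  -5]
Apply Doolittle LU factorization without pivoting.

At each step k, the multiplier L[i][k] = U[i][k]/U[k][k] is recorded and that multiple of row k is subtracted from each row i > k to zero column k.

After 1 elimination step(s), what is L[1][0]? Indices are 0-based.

k=0: U[0][0]=2
  eliminate (1,0): mult=1, new row 1: (0, 4, 2); set L[1][0]=1
  eliminate (2,0): mult=-1, new row 2: (0, -8, -2); set L[2][0]=-1

L[1][0] = 1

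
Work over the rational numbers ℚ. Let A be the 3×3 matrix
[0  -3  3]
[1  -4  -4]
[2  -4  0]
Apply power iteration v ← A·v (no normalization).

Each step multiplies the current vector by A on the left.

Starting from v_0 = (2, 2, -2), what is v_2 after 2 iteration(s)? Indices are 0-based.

v_2 = (-18, -4, -32)

v_0 = (2, 2, -2).
v_1 = A·v_0 = (-12, 2, -4).
v_2 = A·v_1 = (-18, -4, -32).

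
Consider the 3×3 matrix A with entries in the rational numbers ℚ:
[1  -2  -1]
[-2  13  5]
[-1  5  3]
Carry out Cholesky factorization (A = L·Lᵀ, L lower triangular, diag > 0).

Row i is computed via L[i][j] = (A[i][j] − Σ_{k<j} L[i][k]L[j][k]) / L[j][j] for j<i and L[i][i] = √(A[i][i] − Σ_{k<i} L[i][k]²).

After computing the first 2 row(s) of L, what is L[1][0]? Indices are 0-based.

L[1][0] = -2

Step 1: L[0][0] = √(1) = 1.
  L[1][0] = (-2) / L[0][0] = -2.
Step 2: L[1][1] = √(9) = 3.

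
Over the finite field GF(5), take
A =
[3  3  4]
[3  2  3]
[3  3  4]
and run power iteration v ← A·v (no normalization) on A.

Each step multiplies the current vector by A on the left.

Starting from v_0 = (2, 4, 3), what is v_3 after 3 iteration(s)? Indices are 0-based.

v_3 = (1, 1, 1)

v_0 = (2, 4, 3).
v_1 = A·v_0 = (0, 3, 0).
v_2 = A·v_1 = (4, 1, 4).
v_3 = A·v_2 = (1, 1, 1).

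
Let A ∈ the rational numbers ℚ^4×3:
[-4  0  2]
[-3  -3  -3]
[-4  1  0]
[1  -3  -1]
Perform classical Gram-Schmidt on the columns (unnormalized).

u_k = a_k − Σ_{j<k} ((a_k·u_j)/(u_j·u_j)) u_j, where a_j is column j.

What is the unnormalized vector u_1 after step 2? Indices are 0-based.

Step 1: u_0 = a_0 = (-4, -3, -4, 1).
Step 2: u_1 = a_1 − (1/21)·u_0 = (4/21, -20/7, 25/21, -64/21).

u_1 = (4/21, -20/7, 25/21, -64/21)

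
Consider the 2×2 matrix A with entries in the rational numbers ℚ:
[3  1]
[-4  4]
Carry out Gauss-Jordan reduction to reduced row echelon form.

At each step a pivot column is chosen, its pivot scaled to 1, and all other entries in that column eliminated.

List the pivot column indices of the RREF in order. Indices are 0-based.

pivot columns: 0, 1

[1] R0 /= 3  ⇒  (1, 1/3)
     R1 -= -4·R0  ⇒  (0, 16/3)
[2] R1 /= 16/3  ⇒  (0, 1)
     R0 -= 1/3·R1  ⇒  (1, 0)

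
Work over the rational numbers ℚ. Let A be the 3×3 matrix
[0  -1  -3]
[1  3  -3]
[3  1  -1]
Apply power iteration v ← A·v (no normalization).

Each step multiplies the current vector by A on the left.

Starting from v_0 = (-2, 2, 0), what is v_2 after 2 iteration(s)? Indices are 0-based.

v_0 = (-2, 2, 0).
v_1 = A·v_0 = (-2, 4, -4).
v_2 = A·v_1 = (8, 22, 2).

v_2 = (8, 22, 2)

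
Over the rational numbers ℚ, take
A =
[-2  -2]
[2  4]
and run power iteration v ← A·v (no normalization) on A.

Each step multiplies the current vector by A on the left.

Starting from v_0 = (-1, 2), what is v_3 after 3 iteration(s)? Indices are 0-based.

v_0 = (-1, 2).
v_1 = A·v_0 = (-2, 6).
v_2 = A·v_1 = (-8, 20).
v_3 = A·v_2 = (-24, 64).

v_3 = (-24, 64)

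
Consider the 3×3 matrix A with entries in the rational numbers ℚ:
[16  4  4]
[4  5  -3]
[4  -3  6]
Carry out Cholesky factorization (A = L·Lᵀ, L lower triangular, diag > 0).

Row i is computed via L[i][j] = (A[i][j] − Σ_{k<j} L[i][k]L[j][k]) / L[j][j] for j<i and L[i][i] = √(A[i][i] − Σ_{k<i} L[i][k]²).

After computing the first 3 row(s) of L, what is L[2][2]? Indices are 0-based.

L[2][2] = 1

Step 1: L[0][0] = √(16) = 4.
  L[1][0] = (4) / L[0][0] = 1.
Step 2: L[1][1] = √(4) = 2.
  L[2][0] = (4) / L[0][0] = 1.
  L[2][1] = (-4) / L[1][1] = -2.
Step 3: L[2][2] = √(1) = 1.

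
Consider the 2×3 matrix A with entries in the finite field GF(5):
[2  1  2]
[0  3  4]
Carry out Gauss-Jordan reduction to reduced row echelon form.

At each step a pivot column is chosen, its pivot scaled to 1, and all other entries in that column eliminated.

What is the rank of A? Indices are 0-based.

pivot(0,0)=2: scale R0 → (1, 3, 1)
pivot(1,1)=3: scale R1 → (0, 1, 3)
  clear (0,1): R0 −= (3)R1 → (1, 0, 2)

rank = 2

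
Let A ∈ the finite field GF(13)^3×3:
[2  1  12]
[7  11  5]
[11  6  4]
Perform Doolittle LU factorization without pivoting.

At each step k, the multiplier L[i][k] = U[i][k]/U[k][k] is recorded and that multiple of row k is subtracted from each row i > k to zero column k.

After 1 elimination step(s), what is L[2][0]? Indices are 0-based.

[col 0] pivot 2
  R1 -= 10*R0 → (0, 1, 2)  (L[1][0] := 10)
  R2 -= 12*R0 → (0, 7, 3)  (L[2][0] := 12)

L[2][0] = 12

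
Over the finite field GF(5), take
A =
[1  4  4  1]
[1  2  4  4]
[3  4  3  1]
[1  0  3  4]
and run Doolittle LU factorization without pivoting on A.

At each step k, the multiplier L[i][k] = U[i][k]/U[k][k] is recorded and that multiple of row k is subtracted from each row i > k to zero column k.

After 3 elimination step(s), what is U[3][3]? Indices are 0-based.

U[3][3] = 3

k=0: U[0][0]=1
  eliminate (1,0): mult=1, new row 1: (0, 3, 0, 3); set L[1][0]=1
  eliminate (2,0): mult=3, new row 2: (0, 2, 1, 3); set L[2][0]=3
  eliminate (3,0): mult=1, new row 3: (0, 1, 4, 3); set L[3][0]=1
k=1: U[1][1]=3
  eliminate (2,1): mult=4, new row 2: (0, 0, 1, 1); set L[2][1]=4
  eliminate (3,1): mult=2, new row 3: (0, 0, 4, 2); set L[3][1]=2
k=2: U[2][2]=1
  eliminate (3,2): mult=4, new row 3: (0, 0, 0, 3); set L[3][2]=4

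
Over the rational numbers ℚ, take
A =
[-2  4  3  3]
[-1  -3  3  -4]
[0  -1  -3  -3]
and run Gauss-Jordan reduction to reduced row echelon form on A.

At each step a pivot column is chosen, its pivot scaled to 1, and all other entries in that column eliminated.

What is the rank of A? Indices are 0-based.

rank = 3

[1] R0 /= -2  ⇒  (1, -2, -3/2, -3/2)
     R1 -= -1·R0  ⇒  (0, -5, 3/2, -11/2)
[2] R1 /= -5  ⇒  (0, 1, -3/10, 11/10)
     R0 -= -2·R1  ⇒  (1, 0, -21/10, 7/10)
     R2 -= -1·R1  ⇒  (0, 0, -33/10, -19/10)
[3] R2 /= -33/10  ⇒  (0, 0, 1, 19/33)
     R0 -= -21/10·R2  ⇒  (1, 0, 0, 21/11)
     R1 -= -3/10·R2  ⇒  (0, 1, 0, 14/11)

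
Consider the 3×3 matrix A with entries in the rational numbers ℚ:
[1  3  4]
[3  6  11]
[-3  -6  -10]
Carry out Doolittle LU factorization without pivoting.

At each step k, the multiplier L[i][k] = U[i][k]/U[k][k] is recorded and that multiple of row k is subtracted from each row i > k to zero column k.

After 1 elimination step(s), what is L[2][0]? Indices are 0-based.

k=0: U[0][0]=1
  eliminate (1,0): mult=3, new row 1: (0, -3, -1); set L[1][0]=3
  eliminate (2,0): mult=-3, new row 2: (0, 3, 2); set L[2][0]=-3

L[2][0] = -3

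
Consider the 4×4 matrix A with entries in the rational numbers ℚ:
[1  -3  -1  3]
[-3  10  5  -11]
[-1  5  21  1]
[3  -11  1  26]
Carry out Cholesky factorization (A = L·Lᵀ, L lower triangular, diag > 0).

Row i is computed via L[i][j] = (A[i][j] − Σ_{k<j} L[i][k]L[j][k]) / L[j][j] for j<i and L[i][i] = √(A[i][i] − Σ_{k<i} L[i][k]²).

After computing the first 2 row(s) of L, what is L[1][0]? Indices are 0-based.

Step 1: L[0][0] = √(1) = 1.
  L[1][0] = (-3) / L[0][0] = -3.
Step 2: L[1][1] = √(1) = 1.

L[1][0] = -3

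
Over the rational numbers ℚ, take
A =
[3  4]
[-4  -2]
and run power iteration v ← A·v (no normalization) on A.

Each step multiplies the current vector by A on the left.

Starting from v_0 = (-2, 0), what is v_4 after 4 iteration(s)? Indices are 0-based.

v_4 = (-66, -152)

v_0 = (-2, 0).
v_1 = A·v_0 = (-6, 8).
v_2 = A·v_1 = (14, 8).
v_3 = A·v_2 = (74, -72).
v_4 = A·v_3 = (-66, -152).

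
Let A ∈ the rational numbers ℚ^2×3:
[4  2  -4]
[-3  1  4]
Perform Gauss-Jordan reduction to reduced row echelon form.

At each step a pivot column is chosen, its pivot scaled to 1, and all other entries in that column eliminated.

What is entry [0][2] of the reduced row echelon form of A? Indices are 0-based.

M[0][2] = -6/5

pivot(0,0)=4: scale R0 → (1, 1/2, -1)
  clear (1,0): R1 −= (-3)R0 → (0, 5/2, 1)
pivot(1,1)=5/2: scale R1 → (0, 1, 2/5)
  clear (0,1): R0 −= (1/2)R1 → (1, 0, -6/5)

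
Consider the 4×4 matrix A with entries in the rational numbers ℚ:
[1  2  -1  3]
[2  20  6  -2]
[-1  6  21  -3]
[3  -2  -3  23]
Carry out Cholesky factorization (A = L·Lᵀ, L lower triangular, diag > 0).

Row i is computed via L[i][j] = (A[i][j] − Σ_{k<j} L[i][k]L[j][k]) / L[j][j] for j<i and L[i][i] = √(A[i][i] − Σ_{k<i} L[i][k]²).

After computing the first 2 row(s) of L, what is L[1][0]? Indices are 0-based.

Step 1: L[0][0] = √(1) = 1.
  L[1][0] = (2) / L[0][0] = 2.
Step 2: L[1][1] = √(16) = 4.

L[1][0] = 2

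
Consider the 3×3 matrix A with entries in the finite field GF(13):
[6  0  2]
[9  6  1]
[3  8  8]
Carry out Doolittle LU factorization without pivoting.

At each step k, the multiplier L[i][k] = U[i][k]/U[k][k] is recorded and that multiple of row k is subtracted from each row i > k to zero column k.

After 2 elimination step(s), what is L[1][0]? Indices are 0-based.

L[1][0] = 8

Step 1: pivot at (0,0) is 6.
  row1 ← row1 − (8)·row0  ⇒  L[1][0]=8, U row1=(0, 6, 11)
  row2 ← row2 − (7)·row0  ⇒  L[2][0]=7, U row2=(0, 8, 7)
Step 2: pivot at (1,1) is 6.
  row2 ← row2 − (10)·row1  ⇒  L[2][1]=10, U row2=(0, 0, 1)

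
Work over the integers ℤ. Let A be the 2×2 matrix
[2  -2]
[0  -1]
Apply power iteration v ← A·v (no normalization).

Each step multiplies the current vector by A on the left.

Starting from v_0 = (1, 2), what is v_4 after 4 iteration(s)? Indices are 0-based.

v_0 = (1, 2).
v_1 = A·v_0 = (-2, -2).
v_2 = A·v_1 = (0, 2).
v_3 = A·v_2 = (-4, -2).
v_4 = A·v_3 = (-4, 2).

v_4 = (-4, 2)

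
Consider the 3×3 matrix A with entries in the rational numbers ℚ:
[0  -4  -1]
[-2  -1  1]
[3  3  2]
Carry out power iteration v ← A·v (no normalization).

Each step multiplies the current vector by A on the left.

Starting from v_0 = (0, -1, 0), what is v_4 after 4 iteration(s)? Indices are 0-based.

v_0 = (0, -1, 0).
v_1 = A·v_0 = (4, 1, -3).
v_2 = A·v_1 = (-1, -12, 9).
v_3 = A·v_2 = (39, 23, -21).
v_4 = A·v_3 = (-71, -122, 144).

v_4 = (-71, -122, 144)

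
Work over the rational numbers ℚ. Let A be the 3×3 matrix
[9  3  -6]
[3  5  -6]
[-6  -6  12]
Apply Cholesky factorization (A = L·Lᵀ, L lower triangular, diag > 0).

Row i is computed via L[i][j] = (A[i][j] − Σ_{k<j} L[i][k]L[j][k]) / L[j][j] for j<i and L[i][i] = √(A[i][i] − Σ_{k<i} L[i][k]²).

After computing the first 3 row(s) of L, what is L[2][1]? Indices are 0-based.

L[2][1] = -2

Step 1: L[0][0] = √(9) = 3.
  L[1][0] = (3) / L[0][0] = 1.
Step 2: L[1][1] = √(4) = 2.
  L[2][0] = (-6) / L[0][0] = -2.
  L[2][1] = (-4) / L[1][1] = -2.
Step 3: L[2][2] = √(4) = 2.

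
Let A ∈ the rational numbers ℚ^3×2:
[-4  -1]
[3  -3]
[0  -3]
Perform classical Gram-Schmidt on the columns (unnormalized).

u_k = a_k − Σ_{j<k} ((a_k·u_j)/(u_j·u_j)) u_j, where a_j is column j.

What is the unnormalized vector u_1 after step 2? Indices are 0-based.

Step 1: u_0 = a_0 = (-4, 3, 0).
Step 2: u_1 = a_1 − (-1/5)·u_0 = (-9/5, -12/5, -3).

u_1 = (-9/5, -12/5, -3)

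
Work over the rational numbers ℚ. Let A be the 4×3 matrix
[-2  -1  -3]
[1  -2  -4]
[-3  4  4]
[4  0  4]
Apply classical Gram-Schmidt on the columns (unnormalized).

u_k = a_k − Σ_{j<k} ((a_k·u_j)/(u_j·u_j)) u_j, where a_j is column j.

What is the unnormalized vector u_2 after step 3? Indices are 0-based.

u_2 = (2/3, -35/27, -13/27, 8/27)

Step 1: u_0 = a_0 = (-2, 1, -3, 4).
Step 2: u_1 = a_1 − (-2/5)·u_0 = (-9/5, -8/5, 14/5, 8/5).
Step 3: u_2 = a_2 − (1/5)·u_0 − (49/27)·u_1 = (2/3, -35/27, -13/27, 8/27).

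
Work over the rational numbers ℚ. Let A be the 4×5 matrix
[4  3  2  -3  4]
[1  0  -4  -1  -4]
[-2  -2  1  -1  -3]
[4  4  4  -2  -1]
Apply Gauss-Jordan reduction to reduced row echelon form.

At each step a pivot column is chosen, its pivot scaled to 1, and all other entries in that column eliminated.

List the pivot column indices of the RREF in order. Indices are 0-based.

step 1: normalize row 0 (÷4) = (1, 3/4, 1/2, -3/4, 1)
  row 1: subtract 1×row0 = (0, -3/4, -9/2, -1/4, -5)
  row 2: subtract -2×row0 = (0, -1/2, 2, -5/2, -1)
  row 3: subtract 4×row0 = (0, 1, 2, 1, -5)
step 2: normalize row 1 (÷-3/4) = (0, 1, 6, 1/3, 20/3)
  row 0: subtract 3/4×row1 = (1, 0, -4, -1, -4)
  row 2: subtract -1/2×row1 = (0, 0, 5, -7/3, 7/3)
  row 3: subtract 1×row1 = (0, 0, -4, 2/3, -35/3)
step 3: normalize row 2 (÷5) = (0, 0, 1, -7/15, 7/15)
  row 0: subtract -4×row2 = (1, 0, 0, -43/15, -32/15)
  row 1: subtract 6×row2 = (0, 1, 0, 47/15, 58/15)
  row 3: subtract -4×row2 = (0, 0, 0, -6/5, -49/5)
step 4: normalize row 3 (÷-6/5) = (0, 0, 0, 1, 49/6)
  row 0: subtract -43/15×row3 = (1, 0, 0, 0, 383/18)
  row 1: subtract 47/15×row3 = (0, 1, 0, 0, -391/18)
  row 2: subtract -7/15×row3 = (0, 0, 1, 0, 77/18)

pivot columns: 0, 1, 2, 3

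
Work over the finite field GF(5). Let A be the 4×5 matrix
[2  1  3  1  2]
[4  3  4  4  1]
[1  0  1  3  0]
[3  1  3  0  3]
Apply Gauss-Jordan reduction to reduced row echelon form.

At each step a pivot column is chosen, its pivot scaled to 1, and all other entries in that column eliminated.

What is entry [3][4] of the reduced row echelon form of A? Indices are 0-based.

M[3][4] = 3

[1] R0 /= 2  ⇒  (1, 3, 4, 3, 1)
     R1 -= 4·R0  ⇒  (0, 1, 3, 2, 2)
     R2 -= 1·R0  ⇒  (0, 2, 2, 0, 4)
     R3 -= 3·R0  ⇒  (0, 2, 1, 1, 0)
[2] R1 /= 1  ⇒  (0, 1, 3, 2, 2)
     R0 -= 3·R1  ⇒  (1, 0, 0, 2, 0)
     R2 -= 2·R1  ⇒  (0, 0, 1, 1, 0)
     R3 -= 2·R1  ⇒  (0, 0, 0, 2, 1)
[3] R2 /= 1  ⇒  (0, 0, 1, 1, 0)
     R1 -= 3·R2  ⇒  (0, 1, 0, 4, 2)
[4] R3 /= 2  ⇒  (0, 0, 0, 1, 3)
     R0 -= 2·R3  ⇒  (1, 0, 0, 0, 4)
     R1 -= 4·R3  ⇒  (0, 1, 0, 0, 0)
     R2 -= 1·R3  ⇒  (0, 0, 1, 0, 2)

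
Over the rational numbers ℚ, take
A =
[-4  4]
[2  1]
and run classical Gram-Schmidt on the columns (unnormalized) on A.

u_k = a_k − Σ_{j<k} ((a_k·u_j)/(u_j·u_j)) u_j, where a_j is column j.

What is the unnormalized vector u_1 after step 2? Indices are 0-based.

u_1 = (6/5, 12/5)

Step 1: u_0 = a_0 = (-4, 2).
Step 2: u_1 = a_1 − (-7/10)·u_0 = (6/5, 12/5).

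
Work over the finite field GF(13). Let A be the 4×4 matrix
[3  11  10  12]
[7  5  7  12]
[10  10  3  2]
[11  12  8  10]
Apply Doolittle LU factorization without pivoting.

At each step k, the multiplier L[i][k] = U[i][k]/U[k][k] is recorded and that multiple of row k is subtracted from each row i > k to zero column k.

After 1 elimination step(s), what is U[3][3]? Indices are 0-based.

k=0: U[0][0]=3
  eliminate (1,0): mult=11, new row 1: (0, 1, 1, 10); set L[1][0]=11
  eliminate (2,0): mult=12, new row 2: (0, 8, 0, 1); set L[2][0]=12
  eliminate (3,0): mult=8, new row 3: (0, 2, 6, 5); set L[3][0]=8

U[3][3] = 5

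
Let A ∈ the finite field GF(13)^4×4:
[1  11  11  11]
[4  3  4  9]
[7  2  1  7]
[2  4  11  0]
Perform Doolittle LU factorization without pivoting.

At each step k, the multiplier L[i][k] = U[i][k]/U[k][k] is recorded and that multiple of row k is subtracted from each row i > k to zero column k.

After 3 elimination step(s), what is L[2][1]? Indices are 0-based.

L[2][1] = 5

Step 1: pivot at (0,0) is 1.
  row1 ← row1 − (4)·row0  ⇒  L[1][0]=4, U row1=(0, 11, 12, 4)
  row2 ← row2 − (7)·row0  ⇒  L[2][0]=7, U row2=(0, 3, 2, 8)
  row3 ← row3 − (2)·row0  ⇒  L[3][0]=2, U row3=(0, 8, 2, 4)
Step 2: pivot at (1,1) is 11.
  row2 ← row2 − (5)·row1  ⇒  L[2][1]=5, U row2=(0, 0, 7, 1)
  row3 ← row3 − (9)·row1  ⇒  L[3][1]=9, U row3=(0, 0, 11, 7)
Step 3: pivot at (2,2) is 7.
  row3 ← row3 − (9)·row2  ⇒  L[3][2]=9, U row3=(0, 0, 0, 11)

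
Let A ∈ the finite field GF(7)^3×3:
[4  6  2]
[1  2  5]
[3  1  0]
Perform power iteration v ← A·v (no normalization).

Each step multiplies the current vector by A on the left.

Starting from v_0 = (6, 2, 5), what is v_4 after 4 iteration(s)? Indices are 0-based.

v_0 = (6, 2, 5).
v_1 = A·v_0 = (4, 0, 6).
v_2 = A·v_1 = (0, 6, 5).
v_3 = A·v_2 = (4, 2, 6).
v_4 = A·v_3 = (5, 3, 0).

v_4 = (5, 3, 0)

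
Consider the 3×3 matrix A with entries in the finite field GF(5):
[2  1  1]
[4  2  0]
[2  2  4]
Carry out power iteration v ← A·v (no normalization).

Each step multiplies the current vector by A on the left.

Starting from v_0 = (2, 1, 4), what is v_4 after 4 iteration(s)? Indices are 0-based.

v_4 = (2, 2, 2)

v_0 = (2, 1, 4).
v_1 = A·v_0 = (4, 0, 2).
v_2 = A·v_1 = (0, 1, 1).
v_3 = A·v_2 = (2, 2, 1).
v_4 = A·v_3 = (2, 2, 2).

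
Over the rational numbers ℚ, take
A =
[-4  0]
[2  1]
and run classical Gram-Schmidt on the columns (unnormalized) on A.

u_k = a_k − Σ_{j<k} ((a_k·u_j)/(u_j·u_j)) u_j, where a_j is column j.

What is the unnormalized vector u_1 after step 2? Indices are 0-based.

Step 1: u_0 = a_0 = (-4, 2).
Step 2: u_1 = a_1 − (1/10)·u_0 = (2/5, 4/5).

u_1 = (2/5, 4/5)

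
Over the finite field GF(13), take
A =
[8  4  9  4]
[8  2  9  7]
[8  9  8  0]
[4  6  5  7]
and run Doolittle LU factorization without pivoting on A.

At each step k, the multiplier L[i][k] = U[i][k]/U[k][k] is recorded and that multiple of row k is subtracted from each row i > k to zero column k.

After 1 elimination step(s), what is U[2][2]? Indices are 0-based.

U[2][2] = 12

[col 0] pivot 8
  R1 -= 1*R0 → (0, 11, 0, 3)  (L[1][0] := 1)
  R2 -= 1*R0 → (0, 5, 12, 9)  (L[2][0] := 1)
  R3 -= 7*R0 → (0, 4, 7, 5)  (L[3][0] := 7)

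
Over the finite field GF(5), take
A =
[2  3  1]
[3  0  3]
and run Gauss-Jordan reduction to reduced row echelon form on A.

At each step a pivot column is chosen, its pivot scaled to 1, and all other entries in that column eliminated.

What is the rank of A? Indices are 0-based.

rank = 2

pivot(0,0)=2: scale R0 → (1, 4, 3)
  clear (1,0): R1 −= (3)R0 → (0, 3, 4)
pivot(1,1)=3: scale R1 → (0, 1, 3)
  clear (0,1): R0 −= (4)R1 → (1, 0, 1)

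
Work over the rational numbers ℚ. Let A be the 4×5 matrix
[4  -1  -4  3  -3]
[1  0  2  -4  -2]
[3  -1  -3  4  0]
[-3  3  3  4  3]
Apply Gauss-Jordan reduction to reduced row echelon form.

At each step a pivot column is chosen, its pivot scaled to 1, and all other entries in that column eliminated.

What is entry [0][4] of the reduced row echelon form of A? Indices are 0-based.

pivot(0,0)=4: scale R0 → (1, -1/4, -1, 3/4, -3/4)
  clear (1,0): R1 −= (1)R0 → (0, 1/4, 3, -19/4, -5/4)
  clear (2,0): R2 −= (3)R0 → (0, -1/4, 0, 7/4, 9/4)
  clear (3,0): R3 −= (-3)R0 → (0, 9/4, 0, 25/4, 3/4)
pivot(1,1)=1/4: scale R1 → (0, 1, 12, -19, -5)
  clear (0,1): R0 −= (-1/4)R1 → (1, 0, 2, -4, -2)
  clear (2,1): R2 −= (-1/4)R1 → (0, 0, 3, -3, 1)
  clear (3,1): R3 −= (9/4)R1 → (0, 0, -27, 49, 12)
pivot(2,2)=3: scale R2 → (0, 0, 1, -1, 1/3)
  clear (0,2): R0 −= (2)R2 → (1, 0, 0, -2, -8/3)
  clear (1,2): R1 −= (12)R2 → (0, 1, 0, -7, -9)
  clear (3,2): R3 −= (-27)R2 → (0, 0, 0, 22, 21)
pivot(3,3)=22: scale R3 → (0, 0, 0, 1, 21/22)
  clear (0,3): R0 −= (-2)R3 → (1, 0, 0, 0, -25/33)
  clear (1,3): R1 −= (-7)R3 → (0, 1, 0, 0, -51/22)
  clear (2,3): R2 −= (-1)R3 → (0, 0, 1, 0, 85/66)

M[0][4] = -25/33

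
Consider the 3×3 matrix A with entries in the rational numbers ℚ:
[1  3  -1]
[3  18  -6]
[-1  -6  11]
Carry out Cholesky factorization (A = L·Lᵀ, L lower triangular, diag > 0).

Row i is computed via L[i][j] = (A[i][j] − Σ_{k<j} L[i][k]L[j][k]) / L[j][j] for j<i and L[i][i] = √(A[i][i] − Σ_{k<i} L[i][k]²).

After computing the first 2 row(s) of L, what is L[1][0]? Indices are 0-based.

L[1][0] = 3

Step 1: L[0][0] = √(1) = 1.
  L[1][0] = (3) / L[0][0] = 3.
Step 2: L[1][1] = √(9) = 3.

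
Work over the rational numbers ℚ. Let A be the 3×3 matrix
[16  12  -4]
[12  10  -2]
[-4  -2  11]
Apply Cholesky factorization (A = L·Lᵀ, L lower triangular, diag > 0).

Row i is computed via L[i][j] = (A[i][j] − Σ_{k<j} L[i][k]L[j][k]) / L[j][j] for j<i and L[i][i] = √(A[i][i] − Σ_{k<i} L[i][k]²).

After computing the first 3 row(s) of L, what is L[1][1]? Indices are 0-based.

L[1][1] = 1

Step 1: L[0][0] = √(16) = 4.
  L[1][0] = (12) / L[0][0] = 3.
Step 2: L[1][1] = √(1) = 1.
  L[2][0] = (-4) / L[0][0] = -1.
  L[2][1] = (1) / L[1][1] = 1.
Step 3: L[2][2] = √(9) = 3.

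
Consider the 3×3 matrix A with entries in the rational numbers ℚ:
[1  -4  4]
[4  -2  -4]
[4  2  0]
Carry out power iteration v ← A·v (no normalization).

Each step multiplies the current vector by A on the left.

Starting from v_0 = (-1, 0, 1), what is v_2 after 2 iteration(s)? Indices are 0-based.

v_0 = (-1, 0, 1).
v_1 = A·v_0 = (3, -8, -4).
v_2 = A·v_1 = (19, 44, -4).

v_2 = (19, 44, -4)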